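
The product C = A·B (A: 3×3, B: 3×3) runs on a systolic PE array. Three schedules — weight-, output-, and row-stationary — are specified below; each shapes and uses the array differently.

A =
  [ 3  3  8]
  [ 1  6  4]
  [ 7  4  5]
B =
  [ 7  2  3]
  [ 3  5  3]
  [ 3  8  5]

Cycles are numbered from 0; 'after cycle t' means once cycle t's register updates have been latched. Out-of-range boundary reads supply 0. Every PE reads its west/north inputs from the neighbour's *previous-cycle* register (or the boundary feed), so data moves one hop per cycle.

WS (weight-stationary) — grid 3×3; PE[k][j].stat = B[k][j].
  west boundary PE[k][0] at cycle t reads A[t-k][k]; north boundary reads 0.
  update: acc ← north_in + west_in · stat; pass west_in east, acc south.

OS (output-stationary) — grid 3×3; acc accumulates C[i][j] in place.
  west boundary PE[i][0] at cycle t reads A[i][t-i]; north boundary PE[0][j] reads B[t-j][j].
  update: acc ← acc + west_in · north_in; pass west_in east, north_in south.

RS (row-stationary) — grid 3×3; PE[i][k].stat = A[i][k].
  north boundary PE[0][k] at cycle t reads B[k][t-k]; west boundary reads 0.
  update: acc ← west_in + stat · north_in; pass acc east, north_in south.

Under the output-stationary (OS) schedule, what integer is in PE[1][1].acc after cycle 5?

OS 3×3: PE[1][1] cycle-by-cycle (with neighbour feeds):
  0: (0,1).acc=0  regs=<0,0>
  0: (1,0).acc=0  regs=<0,0>
  0: (1,1).acc=0  regs=<0,0>
  1: (0,1).acc=6  regs=<3,2>
  1: (1,0).acc=7  regs=<1,7>
  1: (1,1).acc=0  regs=<0,0>
  2: (0,1).acc=21  regs=<3,5>
  2: (1,0).acc=25  regs=<6,3>
  2: (1,1).acc=2  regs=<1,2>
  3: (0,1).acc=85  regs=<8,8>
  3: (1,0).acc=37  regs=<4,3>
  3: (1,1).acc=32  regs=<6,5>
  4: (0,1).acc=85  regs=<0,0>
  4: (1,0).acc=37  regs=<0,0>
  4: (1,1).acc=64  regs=<4,8>
  5: (0,1).acc=85  regs=<0,0>
  5: (1,0).acc=37  regs=<0,0>
  5: (1,1).acc=64  regs=<0,0>

PE[1][1].acc = 64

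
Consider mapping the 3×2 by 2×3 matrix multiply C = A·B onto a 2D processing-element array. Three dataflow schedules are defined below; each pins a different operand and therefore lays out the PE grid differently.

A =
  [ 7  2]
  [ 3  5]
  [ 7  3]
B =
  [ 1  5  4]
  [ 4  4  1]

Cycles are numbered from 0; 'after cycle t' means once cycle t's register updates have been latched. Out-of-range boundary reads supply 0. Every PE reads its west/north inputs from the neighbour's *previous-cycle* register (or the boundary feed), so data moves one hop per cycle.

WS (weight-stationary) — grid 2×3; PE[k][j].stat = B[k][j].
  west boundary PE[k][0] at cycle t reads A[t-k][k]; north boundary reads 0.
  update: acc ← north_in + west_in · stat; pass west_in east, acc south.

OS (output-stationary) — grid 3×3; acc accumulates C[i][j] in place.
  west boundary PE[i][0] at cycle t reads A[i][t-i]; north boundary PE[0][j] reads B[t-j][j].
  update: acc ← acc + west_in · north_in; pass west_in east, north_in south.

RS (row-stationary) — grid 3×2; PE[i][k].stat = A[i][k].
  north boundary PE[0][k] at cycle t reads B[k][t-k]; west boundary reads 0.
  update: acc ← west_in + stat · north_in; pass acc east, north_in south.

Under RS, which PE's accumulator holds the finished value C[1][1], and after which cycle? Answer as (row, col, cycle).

(row, col, cycle) = (1, 1, 3)

RS — PE[1][1] is where C[1][1] collects:
  c0 r1c1: 0 / 0 / 0
  c1 r1c1: 0 / 0 / 0
  c2 r1c1: 23 / 23 / 4
  c3 r1c1: 35 / 35 / 4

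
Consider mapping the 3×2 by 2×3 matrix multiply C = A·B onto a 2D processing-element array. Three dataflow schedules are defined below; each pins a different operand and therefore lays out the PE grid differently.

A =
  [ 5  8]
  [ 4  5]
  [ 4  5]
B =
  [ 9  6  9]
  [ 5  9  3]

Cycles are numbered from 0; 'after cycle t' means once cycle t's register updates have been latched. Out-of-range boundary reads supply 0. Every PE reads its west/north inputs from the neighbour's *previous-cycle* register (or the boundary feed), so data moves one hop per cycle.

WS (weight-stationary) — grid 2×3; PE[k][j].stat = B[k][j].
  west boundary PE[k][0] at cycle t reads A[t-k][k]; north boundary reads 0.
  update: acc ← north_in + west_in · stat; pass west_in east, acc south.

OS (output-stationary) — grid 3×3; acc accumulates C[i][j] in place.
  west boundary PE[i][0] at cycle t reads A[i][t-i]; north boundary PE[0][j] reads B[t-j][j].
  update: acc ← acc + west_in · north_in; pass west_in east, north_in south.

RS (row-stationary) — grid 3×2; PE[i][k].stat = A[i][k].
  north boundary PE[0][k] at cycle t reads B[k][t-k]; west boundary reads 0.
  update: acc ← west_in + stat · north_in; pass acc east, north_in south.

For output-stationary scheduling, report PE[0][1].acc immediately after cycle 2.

Tracing OS — 3×3 array, target PE[0][1]:
  after 0 — PE[0][0] acc=45, pass-E 5, pass-S 9
  after 0 — PE[0][1] acc=0, pass-E 0, pass-S 0
  after 1 — PE[0][0] acc=85, pass-E 8, pass-S 5
  after 1 — PE[0][1] acc=30, pass-E 5, pass-S 6
  after 2 — PE[0][0] acc=85, pass-E 0, pass-S 0
  after 2 — PE[0][1] acc=102, pass-E 8, pass-S 9

PE[0][1].acc = 102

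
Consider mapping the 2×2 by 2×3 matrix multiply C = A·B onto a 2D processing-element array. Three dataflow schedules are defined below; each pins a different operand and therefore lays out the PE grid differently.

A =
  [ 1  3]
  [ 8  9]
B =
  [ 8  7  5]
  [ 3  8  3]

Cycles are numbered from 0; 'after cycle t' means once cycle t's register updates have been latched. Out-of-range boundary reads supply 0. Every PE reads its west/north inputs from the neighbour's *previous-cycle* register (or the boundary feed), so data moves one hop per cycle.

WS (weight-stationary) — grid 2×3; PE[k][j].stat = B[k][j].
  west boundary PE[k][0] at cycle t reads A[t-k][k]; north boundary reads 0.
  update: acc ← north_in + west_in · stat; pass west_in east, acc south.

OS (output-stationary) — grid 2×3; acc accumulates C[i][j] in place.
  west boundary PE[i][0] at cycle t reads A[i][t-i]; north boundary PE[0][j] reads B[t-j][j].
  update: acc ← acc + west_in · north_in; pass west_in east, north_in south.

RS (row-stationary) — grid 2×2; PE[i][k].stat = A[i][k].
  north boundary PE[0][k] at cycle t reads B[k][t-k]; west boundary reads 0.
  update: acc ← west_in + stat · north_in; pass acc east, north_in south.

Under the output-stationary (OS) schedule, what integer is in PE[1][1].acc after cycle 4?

Tracing OS — 2×3 array, target PE[1][1]:
  @0  [0,1]  acc 0  |  →0  ↓0
  @0  [1,0]  acc 0  |  →0  ↓0
  @0  [1,1]  acc 0  |  →0  ↓0
  @1  [0,1]  acc 7  |  →1  ↓7
  @1  [1,0]  acc 64  |  →8  ↓8
  @1  [1,1]  acc 0  |  →0  ↓0
  @2  [0,1]  acc 31  |  →3  ↓8
  @2  [1,0]  acc 91  |  →9  ↓3
  @2  [1,1]  acc 56  |  →8  ↓7
  @3  [0,1]  acc 31  |  →0  ↓0
  @3  [1,0]  acc 91  |  →0  ↓0
  @3  [1,1]  acc 128  |  →9  ↓8
  @4  [0,1]  acc 31  |  →0  ↓0
  @4  [1,0]  acc 91  |  →0  ↓0
  @4  [1,1]  acc 128  |  →0  ↓0

PE[1][1].acc = 128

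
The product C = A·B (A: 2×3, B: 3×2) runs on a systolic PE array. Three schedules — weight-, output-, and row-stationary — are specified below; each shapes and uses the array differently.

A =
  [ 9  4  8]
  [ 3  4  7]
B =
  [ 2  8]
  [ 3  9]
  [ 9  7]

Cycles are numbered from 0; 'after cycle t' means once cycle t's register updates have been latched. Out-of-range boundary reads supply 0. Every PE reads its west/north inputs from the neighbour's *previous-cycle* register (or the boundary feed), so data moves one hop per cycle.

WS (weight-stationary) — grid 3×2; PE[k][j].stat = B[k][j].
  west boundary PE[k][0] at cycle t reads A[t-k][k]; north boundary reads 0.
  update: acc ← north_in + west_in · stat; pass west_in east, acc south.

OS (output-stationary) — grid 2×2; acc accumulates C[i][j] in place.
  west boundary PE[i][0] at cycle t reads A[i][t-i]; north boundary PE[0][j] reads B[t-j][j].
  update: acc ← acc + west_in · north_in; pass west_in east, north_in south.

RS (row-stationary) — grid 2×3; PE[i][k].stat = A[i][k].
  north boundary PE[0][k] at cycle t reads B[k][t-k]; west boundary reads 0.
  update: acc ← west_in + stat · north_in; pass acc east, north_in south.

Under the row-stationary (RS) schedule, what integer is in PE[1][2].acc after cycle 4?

RS 2×3: PE[1][2] cycle-by-cycle (with neighbour feeds):
  step 0 · PE0,2: acc=0; fwd→0 fwd↓0
  step 0 · PE1,1: acc=0; fwd→0 fwd↓0
  step 0 · PE1,2: acc=0; fwd→0 fwd↓0
  step 1 · PE0,2: acc=0; fwd→0 fwd↓0
  step 1 · PE1,1: acc=0; fwd→0 fwd↓0
  step 1 · PE1,2: acc=0; fwd→0 fwd↓0
  step 2 · PE0,2: acc=102; fwd→102 fwd↓9
  step 2 · PE1,1: acc=18; fwd→18 fwd↓3
  step 2 · PE1,2: acc=0; fwd→0 fwd↓0
  step 3 · PE0,2: acc=164; fwd→164 fwd↓7
  step 3 · PE1,1: acc=60; fwd→60 fwd↓9
  step 3 · PE1,2: acc=81; fwd→81 fwd↓9
  step 4 · PE0,2: acc=0; fwd→0 fwd↓0
  step 4 · PE1,1: acc=0; fwd→0 fwd↓0
  step 4 · PE1,2: acc=109; fwd→109 fwd↓7

PE[1][2].acc = 109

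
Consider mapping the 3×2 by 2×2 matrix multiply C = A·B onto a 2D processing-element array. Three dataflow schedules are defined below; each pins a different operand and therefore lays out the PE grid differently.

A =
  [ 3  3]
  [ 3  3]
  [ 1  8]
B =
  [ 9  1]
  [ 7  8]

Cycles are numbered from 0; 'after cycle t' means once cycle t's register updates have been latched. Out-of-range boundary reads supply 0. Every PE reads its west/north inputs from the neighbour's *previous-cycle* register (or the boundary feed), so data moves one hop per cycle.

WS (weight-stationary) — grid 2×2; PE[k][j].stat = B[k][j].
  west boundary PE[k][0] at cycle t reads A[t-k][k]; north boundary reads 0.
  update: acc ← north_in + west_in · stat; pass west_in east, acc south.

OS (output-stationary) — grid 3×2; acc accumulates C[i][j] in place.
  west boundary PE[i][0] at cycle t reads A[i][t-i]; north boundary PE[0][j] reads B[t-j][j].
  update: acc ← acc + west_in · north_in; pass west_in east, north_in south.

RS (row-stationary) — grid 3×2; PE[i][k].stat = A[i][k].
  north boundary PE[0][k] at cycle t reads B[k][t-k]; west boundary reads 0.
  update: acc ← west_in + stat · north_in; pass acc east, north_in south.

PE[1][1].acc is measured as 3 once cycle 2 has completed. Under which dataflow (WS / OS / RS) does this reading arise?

Under WS (2×2), PE[1][1]:
  0: (1,1).acc=0  regs=<0,0>
  1: (1,1).acc=0  regs=<0,0>
  2: (1,1).acc=27  regs=<3,27>
Under OS (3×2), PE[1][1]:
  0: (1,1).acc=0  regs=<0,0>
  1: (1,1).acc=0  regs=<0,0>
  2: (1,1).acc=3  regs=<3,1>
Under RS (3×2), PE[1][1]:
  0: (1,1).acc=0  regs=<0,0>
  1: (1,1).acc=0  regs=<0,0>
  2: (1,1).acc=48  regs=<48,7>

dataflow = OS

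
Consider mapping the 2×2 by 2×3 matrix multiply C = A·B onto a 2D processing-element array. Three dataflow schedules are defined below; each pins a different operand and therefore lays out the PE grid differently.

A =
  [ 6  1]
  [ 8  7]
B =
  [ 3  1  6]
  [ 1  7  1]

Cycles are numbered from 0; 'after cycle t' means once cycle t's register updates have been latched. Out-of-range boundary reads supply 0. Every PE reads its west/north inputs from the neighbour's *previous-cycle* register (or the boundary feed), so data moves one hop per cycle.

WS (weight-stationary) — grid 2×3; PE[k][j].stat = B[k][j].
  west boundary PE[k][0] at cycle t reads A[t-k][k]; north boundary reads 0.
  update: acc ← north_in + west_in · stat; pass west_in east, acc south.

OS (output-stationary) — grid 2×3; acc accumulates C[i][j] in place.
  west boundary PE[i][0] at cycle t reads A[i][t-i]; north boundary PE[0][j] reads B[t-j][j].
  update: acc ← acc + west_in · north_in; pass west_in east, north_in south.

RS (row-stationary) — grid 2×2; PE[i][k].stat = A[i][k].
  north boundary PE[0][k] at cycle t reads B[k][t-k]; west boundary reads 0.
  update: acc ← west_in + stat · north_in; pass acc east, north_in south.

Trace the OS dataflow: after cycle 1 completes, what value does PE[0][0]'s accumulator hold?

PE[0][0].acc = 19

Tracing OS — 2×3 array, target PE[0][0]:
  [0] (0,0) acc=18 (h:6 v:3)
  [1] (0,0) acc=19 (h:1 v:1)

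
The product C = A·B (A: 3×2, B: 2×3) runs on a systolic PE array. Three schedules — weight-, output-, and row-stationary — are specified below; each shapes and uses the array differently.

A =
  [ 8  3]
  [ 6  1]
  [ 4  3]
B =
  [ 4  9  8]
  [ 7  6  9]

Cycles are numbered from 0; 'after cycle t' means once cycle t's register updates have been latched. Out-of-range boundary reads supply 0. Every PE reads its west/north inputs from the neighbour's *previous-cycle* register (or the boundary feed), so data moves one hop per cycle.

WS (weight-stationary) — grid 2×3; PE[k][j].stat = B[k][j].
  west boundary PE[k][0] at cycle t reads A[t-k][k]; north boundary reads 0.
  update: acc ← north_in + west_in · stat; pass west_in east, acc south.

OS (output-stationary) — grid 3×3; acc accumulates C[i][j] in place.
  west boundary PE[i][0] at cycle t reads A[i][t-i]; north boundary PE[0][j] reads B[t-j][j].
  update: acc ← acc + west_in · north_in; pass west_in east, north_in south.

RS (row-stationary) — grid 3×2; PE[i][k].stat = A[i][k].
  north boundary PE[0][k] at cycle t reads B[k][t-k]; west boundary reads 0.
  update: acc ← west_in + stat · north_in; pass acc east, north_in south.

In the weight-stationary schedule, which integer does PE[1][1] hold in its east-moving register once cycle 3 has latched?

register = 1

WS (2×3). Following PE[1][1] plus its west/north inputs:
  t=0 PE[0][1]: acc=0 h=0 v=0
  t=0 PE[1][0]: acc=0 h=0 v=0
  t=0 PE[1][1]: acc=0 h=0 v=0
  t=1 PE[0][1]: acc=72 h=8 v=72
  t=1 PE[1][0]: acc=53 h=3 v=53
  t=1 PE[1][1]: acc=0 h=0 v=0
  t=2 PE[0][1]: acc=54 h=6 v=54
  t=2 PE[1][0]: acc=31 h=1 v=31
  t=2 PE[1][1]: acc=90 h=3 v=90
  t=3 PE[0][1]: acc=36 h=4 v=36
  t=3 PE[1][0]: acc=37 h=3 v=37
  t=3 PE[1][1]: acc=60 h=1 v=60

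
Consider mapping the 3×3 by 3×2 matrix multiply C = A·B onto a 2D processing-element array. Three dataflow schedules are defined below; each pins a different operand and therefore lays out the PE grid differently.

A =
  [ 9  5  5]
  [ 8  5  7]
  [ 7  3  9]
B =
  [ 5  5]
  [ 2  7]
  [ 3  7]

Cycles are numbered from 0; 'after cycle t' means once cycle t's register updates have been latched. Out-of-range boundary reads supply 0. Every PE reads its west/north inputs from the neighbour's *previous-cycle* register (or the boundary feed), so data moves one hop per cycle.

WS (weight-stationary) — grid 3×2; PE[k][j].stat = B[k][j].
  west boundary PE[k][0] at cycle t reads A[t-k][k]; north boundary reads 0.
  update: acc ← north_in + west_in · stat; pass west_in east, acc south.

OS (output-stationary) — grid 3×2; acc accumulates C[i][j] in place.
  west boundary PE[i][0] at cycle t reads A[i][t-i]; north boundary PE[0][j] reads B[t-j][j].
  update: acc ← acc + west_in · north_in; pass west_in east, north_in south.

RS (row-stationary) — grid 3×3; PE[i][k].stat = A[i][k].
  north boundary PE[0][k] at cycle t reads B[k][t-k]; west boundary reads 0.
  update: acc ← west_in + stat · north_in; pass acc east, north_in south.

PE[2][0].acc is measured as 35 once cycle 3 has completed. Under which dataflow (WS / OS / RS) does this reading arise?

— WS: 3×2; PE[2][0] trace:
  t=0 PE[2][0]: acc=0 h=0 v=0
  t=1 PE[2][0]: acc=0 h=0 v=0
  t=2 PE[2][0]: acc=70 h=5 v=70
  t=3 PE[2][0]: acc=71 h=7 v=71
— OS: 3×2; PE[2][0] trace:
  t=0 PE[2][0]: acc=0 h=0 v=0
  t=1 PE[2][0]: acc=0 h=0 v=0
  t=2 PE[2][0]: acc=35 h=7 v=5
  t=3 PE[2][0]: acc=41 h=3 v=2
— RS: 3×3; PE[2][0] trace:
  t=0 PE[2][0]: acc=0 h=0 v=0
  t=1 PE[2][0]: acc=0 h=0 v=0
  t=2 PE[2][0]: acc=35 h=35 v=5
  t=3 PE[2][0]: acc=35 h=35 v=5

dataflow = RS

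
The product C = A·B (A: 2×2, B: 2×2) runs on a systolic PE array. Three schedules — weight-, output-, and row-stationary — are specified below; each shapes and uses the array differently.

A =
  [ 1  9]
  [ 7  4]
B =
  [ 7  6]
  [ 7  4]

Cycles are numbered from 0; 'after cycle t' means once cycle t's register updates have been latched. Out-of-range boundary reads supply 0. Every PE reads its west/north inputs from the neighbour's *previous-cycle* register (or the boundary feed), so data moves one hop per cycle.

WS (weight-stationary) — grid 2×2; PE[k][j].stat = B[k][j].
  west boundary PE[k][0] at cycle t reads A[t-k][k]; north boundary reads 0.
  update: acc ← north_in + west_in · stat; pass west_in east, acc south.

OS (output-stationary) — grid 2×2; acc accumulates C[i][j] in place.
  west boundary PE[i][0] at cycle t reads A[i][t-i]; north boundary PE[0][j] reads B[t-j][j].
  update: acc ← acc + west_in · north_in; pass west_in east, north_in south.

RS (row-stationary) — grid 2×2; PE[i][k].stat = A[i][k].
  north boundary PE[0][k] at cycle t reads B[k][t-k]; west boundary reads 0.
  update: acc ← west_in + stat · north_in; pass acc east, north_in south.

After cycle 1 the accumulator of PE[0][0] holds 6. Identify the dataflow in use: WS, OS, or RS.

WS [2×2] PE[0][0] across cycles:
  c0 r0c0: 7 / 1 / 7
  c1 r0c0: 49 / 7 / 49
OS [2×2] PE[0][0] across cycles:
  c0 r0c0: 7 / 1 / 7
  c1 r0c0: 70 / 9 / 7
RS [2×2] PE[0][0] across cycles:
  c0 r0c0: 7 / 7 / 7
  c1 r0c0: 6 / 6 / 6

dataflow = RS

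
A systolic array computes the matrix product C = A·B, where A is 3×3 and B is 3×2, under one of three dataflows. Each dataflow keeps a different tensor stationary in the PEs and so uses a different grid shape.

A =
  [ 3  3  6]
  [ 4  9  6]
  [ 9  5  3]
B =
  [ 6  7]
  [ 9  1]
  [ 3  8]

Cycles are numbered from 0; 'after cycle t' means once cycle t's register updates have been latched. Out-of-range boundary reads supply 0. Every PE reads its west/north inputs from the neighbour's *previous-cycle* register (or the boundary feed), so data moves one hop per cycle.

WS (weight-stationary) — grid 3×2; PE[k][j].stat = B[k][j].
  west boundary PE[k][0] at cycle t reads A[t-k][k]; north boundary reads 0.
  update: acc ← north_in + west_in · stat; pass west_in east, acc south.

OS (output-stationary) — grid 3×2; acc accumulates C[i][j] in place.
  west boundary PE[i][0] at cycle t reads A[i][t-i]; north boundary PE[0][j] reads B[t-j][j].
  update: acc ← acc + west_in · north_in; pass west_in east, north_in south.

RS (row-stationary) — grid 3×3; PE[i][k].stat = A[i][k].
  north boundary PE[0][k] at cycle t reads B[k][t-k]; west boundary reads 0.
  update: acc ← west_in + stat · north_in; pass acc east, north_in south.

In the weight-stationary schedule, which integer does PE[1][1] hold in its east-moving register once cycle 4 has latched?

register = 5

Tracing WS — 3×2 array, target PE[1][1]:
  @0  [0,1]  acc 0  |  →0  ↓0
  @0  [1,0]  acc 0  |  →0  ↓0
  @0  [1,1]  acc 0  |  →0  ↓0
  @1  [0,1]  acc 21  |  →3  ↓21
  @1  [1,0]  acc 45  |  →3  ↓45
  @1  [1,1]  acc 0  |  →0  ↓0
  @2  [0,1]  acc 28  |  →4  ↓28
  @2  [1,0]  acc 105  |  →9  ↓105
  @2  [1,1]  acc 24  |  →3  ↓24
  @3  [0,1]  acc 63  |  →9  ↓63
  @3  [1,0]  acc 99  |  →5  ↓99
  @3  [1,1]  acc 37  |  →9  ↓37
  @4  [0,1]  acc 0  |  →0  ↓0
  @4  [1,0]  acc 0  |  →0  ↓0
  @4  [1,1]  acc 68  |  →5  ↓68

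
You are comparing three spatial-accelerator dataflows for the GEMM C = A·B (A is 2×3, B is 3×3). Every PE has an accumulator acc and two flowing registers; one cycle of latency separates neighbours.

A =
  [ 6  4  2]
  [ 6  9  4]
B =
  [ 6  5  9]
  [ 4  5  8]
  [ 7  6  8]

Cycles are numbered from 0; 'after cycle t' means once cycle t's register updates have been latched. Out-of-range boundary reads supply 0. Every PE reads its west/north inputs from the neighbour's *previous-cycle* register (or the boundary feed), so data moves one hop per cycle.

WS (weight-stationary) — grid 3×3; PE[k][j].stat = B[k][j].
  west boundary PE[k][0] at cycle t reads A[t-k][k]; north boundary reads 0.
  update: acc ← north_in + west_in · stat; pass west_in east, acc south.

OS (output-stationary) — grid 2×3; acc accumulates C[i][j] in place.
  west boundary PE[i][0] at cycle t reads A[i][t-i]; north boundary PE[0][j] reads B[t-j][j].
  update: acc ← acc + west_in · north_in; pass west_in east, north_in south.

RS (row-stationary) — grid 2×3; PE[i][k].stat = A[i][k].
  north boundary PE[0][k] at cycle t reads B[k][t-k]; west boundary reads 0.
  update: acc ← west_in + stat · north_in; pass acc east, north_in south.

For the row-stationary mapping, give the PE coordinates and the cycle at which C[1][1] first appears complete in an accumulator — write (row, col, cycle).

RS: C[1][1] accumulates in PE[1][2]:
  c0 r1c2: 0 / 0 / 0
  c1 r1c2: 0 / 0 / 0
  c2 r1c2: 0 / 0 / 0
  c3 r1c2: 100 / 100 / 7
  c4 r1c2: 99 / 99 / 6

(row, col, cycle) = (1, 2, 4)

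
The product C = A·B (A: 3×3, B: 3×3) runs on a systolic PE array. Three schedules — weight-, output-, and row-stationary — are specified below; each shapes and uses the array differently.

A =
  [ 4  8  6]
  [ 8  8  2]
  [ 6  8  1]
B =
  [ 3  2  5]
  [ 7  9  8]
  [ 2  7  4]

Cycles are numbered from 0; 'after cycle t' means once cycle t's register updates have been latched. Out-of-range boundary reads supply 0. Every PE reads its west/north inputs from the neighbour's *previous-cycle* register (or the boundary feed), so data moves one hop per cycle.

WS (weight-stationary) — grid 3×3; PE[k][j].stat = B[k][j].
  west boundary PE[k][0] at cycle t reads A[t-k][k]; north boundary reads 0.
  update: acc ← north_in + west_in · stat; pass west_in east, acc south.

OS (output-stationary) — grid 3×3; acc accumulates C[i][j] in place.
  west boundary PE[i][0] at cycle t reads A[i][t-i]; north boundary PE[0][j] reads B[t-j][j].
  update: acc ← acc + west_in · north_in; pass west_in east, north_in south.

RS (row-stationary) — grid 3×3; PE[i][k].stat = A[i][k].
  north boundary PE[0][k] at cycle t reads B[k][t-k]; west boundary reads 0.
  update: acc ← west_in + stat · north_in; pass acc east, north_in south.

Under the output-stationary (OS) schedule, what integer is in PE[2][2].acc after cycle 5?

OS on a 3×3 grid — tracing PE[2][2] and its feeders:
  cycle 0: PE[1][2] → acc 0, east 0, south 0
  cycle 0: PE[2][1] → acc 0, east 0, south 0
  cycle 0: PE[2][2] → acc 0, east 0, south 0
  cycle 1: PE[1][2] → acc 0, east 0, south 0
  cycle 1: PE[2][1] → acc 0, east 0, south 0
  cycle 1: PE[2][2] → acc 0, east 0, south 0
  cycle 2: PE[1][2] → acc 0, east 0, south 0
  cycle 2: PE[2][1] → acc 0, east 0, south 0
  cycle 2: PE[2][2] → acc 0, east 0, south 0
  cycle 3: PE[1][2] → acc 40, east 8, south 5
  cycle 3: PE[2][1] → acc 12, east 6, south 2
  cycle 3: PE[2][2] → acc 0, east 0, south 0
  cycle 4: PE[1][2] → acc 104, east 8, south 8
  cycle 4: PE[2][1] → acc 84, east 8, south 9
  cycle 4: PE[2][2] → acc 30, east 6, south 5
  cycle 5: PE[1][2] → acc 112, east 2, south 4
  cycle 5: PE[2][1] → acc 91, east 1, south 7
  cycle 5: PE[2][2] → acc 94, east 8, south 8

PE[2][2].acc = 94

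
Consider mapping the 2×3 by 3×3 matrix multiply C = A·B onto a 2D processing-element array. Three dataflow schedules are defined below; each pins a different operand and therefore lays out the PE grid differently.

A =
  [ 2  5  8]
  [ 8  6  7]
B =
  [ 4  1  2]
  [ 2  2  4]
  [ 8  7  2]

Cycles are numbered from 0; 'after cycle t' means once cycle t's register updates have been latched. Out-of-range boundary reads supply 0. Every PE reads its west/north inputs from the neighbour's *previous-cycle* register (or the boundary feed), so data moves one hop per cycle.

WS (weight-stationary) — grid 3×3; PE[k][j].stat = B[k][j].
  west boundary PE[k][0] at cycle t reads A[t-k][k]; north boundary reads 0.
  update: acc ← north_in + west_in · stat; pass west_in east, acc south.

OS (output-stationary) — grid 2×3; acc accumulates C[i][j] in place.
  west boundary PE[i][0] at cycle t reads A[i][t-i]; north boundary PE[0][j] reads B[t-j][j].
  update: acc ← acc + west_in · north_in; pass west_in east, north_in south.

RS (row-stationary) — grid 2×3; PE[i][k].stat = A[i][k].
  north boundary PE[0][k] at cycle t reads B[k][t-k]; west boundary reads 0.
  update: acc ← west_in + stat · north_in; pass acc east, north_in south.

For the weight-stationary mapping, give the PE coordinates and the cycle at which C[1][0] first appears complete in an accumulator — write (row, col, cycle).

WS — PE[2][0] is where C[1][0] collects:
  c0 r2c0: 0 / 0 / 0
  c1 r2c0: 0 / 0 / 0
  c2 r2c0: 82 / 8 / 82
  c3 r2c0: 100 / 7 / 100

(row, col, cycle) = (2, 0, 3)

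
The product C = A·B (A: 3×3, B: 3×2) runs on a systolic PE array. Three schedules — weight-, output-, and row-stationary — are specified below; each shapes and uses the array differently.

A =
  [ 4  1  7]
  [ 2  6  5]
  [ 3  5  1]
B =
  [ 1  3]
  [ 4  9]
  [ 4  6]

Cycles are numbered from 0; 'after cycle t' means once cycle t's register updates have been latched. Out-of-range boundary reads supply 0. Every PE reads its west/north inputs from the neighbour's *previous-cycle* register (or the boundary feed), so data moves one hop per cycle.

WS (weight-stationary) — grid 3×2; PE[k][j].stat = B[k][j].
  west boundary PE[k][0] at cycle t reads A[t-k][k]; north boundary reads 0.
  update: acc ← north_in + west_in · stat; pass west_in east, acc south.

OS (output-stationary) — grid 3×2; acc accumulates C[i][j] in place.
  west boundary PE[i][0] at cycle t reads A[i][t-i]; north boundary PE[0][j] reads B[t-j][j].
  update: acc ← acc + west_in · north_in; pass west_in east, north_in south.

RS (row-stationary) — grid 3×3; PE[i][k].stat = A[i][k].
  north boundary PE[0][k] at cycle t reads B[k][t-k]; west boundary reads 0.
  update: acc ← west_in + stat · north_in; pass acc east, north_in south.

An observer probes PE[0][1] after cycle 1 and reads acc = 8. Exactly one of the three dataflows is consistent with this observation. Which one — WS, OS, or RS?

WS [3×2] PE[0][1] across cycles:
  [0] (0,1) acc=0 (h:0 v:0)
  [1] (0,1) acc=12 (h:4 v:12)
OS [3×2] PE[0][1] across cycles:
  [0] (0,1) acc=0 (h:0 v:0)
  [1] (0,1) acc=12 (h:4 v:3)
RS [3×3] PE[0][1] across cycles:
  [0] (0,1) acc=0 (h:0 v:0)
  [1] (0,1) acc=8 (h:8 v:4)

dataflow = RS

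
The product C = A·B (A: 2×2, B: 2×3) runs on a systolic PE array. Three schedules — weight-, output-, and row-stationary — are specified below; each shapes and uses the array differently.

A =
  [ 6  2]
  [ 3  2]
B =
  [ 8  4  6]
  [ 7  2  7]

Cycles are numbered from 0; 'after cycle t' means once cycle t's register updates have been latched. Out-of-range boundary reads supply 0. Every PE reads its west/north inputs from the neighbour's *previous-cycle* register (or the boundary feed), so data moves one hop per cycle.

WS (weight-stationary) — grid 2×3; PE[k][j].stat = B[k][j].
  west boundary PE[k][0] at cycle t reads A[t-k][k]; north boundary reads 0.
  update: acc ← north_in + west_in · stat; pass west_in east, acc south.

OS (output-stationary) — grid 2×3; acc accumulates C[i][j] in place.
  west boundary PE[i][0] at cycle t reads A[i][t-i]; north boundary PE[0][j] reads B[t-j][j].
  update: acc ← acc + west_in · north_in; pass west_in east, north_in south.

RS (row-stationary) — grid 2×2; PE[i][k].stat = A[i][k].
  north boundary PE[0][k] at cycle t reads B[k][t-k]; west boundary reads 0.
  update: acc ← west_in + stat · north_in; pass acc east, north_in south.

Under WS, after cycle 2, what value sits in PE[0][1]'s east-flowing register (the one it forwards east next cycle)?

register = 3

WS (2×3). Following PE[0][1] plus its west/north inputs:
  @0  [0,0]  acc 48  |  →6  ↓48
  @0  [0,1]  acc 0  |  →0  ↓0
  @1  [0,0]  acc 24  |  →3  ↓24
  @1  [0,1]  acc 24  |  →6  ↓24
  @2  [0,0]  acc 0  |  →0  ↓0
  @2  [0,1]  acc 12  |  →3  ↓12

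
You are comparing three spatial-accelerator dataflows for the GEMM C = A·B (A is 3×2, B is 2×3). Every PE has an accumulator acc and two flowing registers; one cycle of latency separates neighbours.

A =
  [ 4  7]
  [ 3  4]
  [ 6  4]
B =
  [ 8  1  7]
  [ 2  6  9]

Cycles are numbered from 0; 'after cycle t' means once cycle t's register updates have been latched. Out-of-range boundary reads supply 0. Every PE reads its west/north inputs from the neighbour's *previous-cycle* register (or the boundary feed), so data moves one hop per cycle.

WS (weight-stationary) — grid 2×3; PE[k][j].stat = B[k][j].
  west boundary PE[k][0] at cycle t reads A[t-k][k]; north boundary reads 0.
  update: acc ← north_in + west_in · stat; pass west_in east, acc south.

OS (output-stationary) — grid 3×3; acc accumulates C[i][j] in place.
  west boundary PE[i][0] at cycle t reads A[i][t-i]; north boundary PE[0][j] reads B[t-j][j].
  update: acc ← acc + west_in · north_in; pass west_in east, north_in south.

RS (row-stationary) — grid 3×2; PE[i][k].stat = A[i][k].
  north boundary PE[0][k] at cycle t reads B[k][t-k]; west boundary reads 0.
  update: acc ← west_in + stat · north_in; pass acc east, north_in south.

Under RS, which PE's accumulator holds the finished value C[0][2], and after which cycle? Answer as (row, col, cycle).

Under RS, C[0][2] lands at PE[0][1]:
  cycle 0: PE[0][1] → acc 0, east 0, south 0
  cycle 1: PE[0][1] → acc 46, east 46, south 2
  cycle 2: PE[0][1] → acc 46, east 46, south 6
  cycle 3: PE[0][1] → acc 91, east 91, south 9

(row, col, cycle) = (0, 1, 3)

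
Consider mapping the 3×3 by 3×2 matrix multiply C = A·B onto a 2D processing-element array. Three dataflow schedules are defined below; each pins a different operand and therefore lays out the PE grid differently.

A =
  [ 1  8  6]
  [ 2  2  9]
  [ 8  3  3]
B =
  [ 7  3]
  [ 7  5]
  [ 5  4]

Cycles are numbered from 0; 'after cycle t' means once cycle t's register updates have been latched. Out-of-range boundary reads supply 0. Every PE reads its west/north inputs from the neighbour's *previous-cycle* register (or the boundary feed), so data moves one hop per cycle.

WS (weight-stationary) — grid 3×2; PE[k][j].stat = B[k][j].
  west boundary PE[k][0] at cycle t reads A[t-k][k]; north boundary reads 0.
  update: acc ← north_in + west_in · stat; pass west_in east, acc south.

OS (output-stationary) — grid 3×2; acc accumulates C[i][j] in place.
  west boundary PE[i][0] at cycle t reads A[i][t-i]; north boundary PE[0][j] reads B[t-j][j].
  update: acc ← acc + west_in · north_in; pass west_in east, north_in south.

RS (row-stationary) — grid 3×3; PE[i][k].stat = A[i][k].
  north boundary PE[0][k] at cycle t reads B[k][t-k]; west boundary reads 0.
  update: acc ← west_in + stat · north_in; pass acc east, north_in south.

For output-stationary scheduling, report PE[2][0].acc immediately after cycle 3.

OS 3×2: PE[2][0] cycle-by-cycle (with neighbour feeds):
  0: (1,0).acc=0  regs=<0,0>
  0: (2,0).acc=0  regs=<0,0>
  1: (1,0).acc=14  regs=<2,7>
  1: (2,0).acc=0  regs=<0,0>
  2: (1,0).acc=28  regs=<2,7>
  2: (2,0).acc=56  regs=<8,7>
  3: (1,0).acc=73  regs=<9,5>
  3: (2,0).acc=77  regs=<3,7>

PE[2][0].acc = 77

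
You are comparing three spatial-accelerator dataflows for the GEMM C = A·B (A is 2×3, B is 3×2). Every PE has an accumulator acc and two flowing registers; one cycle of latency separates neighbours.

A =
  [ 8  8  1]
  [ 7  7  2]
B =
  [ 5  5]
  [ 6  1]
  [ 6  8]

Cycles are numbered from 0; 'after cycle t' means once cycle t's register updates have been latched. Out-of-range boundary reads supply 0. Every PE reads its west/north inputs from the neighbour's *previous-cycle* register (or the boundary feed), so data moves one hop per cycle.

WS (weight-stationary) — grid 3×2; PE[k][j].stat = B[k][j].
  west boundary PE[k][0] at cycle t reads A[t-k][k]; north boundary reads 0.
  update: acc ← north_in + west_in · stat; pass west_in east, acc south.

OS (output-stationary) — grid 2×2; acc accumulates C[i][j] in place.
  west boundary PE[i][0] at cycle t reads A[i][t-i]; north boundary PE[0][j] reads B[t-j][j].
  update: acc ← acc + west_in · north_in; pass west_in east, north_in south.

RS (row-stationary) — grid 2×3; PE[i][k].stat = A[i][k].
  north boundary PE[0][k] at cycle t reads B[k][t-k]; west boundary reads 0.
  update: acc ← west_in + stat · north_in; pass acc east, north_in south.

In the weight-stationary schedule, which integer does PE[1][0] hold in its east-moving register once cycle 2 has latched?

WS 3×2: PE[1][0] cycle-by-cycle (with neighbour feeds):
  after 0 — PE[0][0] acc=40, pass-E 8, pass-S 40
  after 0 — PE[1][0] acc=0, pass-E 0, pass-S 0
  after 1 — PE[0][0] acc=35, pass-E 7, pass-S 35
  after 1 — PE[1][0] acc=88, pass-E 8, pass-S 88
  after 2 — PE[0][0] acc=0, pass-E 0, pass-S 0
  after 2 — PE[1][0] acc=77, pass-E 7, pass-S 77

register = 7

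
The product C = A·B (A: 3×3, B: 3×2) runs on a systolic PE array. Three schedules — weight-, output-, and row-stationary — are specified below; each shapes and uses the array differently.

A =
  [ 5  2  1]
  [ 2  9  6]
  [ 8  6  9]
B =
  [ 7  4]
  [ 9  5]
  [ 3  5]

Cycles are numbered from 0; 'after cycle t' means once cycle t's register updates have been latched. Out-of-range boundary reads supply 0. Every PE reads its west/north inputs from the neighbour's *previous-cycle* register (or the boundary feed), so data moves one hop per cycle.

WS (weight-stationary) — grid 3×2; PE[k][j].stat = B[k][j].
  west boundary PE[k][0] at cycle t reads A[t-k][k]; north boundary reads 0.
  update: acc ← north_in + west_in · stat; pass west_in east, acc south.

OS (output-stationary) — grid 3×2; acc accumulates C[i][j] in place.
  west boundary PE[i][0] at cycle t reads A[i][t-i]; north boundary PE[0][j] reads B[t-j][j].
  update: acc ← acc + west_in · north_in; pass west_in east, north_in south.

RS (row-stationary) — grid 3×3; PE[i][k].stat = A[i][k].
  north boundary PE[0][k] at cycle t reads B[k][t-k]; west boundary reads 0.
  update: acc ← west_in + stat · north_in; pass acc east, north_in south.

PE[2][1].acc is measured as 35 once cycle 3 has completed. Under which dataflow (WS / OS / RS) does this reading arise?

WS (3×2 grid), PE[2][1]:
  @0  [2,1]  acc 0  |  →0  ↓0
  @1  [2,1]  acc 0  |  →0  ↓0
  @2  [2,1]  acc 0  |  →0  ↓0
  @3  [2,1]  acc 35  |  →1  ↓35
OS (3×2 grid), PE[2][1]:
  @0  [2,1]  acc 0  |  →0  ↓0
  @1  [2,1]  acc 0  |  →0  ↓0
  @2  [2,1]  acc 0  |  →0  ↓0
  @3  [2,1]  acc 32  |  →8  ↓4
RS (3×3 grid), PE[2][1]:
  @0  [2,1]  acc 0  |  →0  ↓0
  @1  [2,1]  acc 0  |  →0  ↓0
  @2  [2,1]  acc 0  |  →0  ↓0
  @3  [2,1]  acc 110  |  →110  ↓9

dataflow = WS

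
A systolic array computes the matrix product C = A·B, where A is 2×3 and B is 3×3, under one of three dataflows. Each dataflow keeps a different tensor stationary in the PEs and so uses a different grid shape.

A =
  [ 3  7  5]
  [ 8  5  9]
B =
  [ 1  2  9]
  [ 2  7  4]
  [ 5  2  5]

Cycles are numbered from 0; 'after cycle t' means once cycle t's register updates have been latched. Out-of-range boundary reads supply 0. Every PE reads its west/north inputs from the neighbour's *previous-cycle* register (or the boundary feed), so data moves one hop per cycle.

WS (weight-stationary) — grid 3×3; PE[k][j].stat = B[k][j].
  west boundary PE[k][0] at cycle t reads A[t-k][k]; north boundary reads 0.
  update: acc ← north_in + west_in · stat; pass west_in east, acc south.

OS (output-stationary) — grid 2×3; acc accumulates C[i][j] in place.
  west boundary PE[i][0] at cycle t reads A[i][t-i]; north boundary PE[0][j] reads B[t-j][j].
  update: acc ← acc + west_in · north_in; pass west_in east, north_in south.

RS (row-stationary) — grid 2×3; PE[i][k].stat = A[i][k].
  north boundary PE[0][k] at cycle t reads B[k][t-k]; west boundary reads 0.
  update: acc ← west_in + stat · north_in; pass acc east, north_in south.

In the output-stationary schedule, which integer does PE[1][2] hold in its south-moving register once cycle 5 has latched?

register = 5

OS on a 2×3 grid — tracing PE[1][2] and its feeders:
  0: (0,2).acc=0  regs=<0,0>
  0: (1,1).acc=0  regs=<0,0>
  0: (1,2).acc=0  regs=<0,0>
  1: (0,2).acc=0  regs=<0,0>
  1: (1,1).acc=0  regs=<0,0>
  1: (1,2).acc=0  regs=<0,0>
  2: (0,2).acc=27  regs=<3,9>
  2: (1,1).acc=16  regs=<8,2>
  2: (1,2).acc=0  regs=<0,0>
  3: (0,2).acc=55  regs=<7,4>
  3: (1,1).acc=51  regs=<5,7>
  3: (1,2).acc=72  regs=<8,9>
  4: (0,2).acc=80  regs=<5,5>
  4: (1,1).acc=69  regs=<9,2>
  4: (1,2).acc=92  regs=<5,4>
  5: (0,2).acc=80  regs=<0,0>
  5: (1,1).acc=69  regs=<0,0>
  5: (1,2).acc=137  regs=<9,5>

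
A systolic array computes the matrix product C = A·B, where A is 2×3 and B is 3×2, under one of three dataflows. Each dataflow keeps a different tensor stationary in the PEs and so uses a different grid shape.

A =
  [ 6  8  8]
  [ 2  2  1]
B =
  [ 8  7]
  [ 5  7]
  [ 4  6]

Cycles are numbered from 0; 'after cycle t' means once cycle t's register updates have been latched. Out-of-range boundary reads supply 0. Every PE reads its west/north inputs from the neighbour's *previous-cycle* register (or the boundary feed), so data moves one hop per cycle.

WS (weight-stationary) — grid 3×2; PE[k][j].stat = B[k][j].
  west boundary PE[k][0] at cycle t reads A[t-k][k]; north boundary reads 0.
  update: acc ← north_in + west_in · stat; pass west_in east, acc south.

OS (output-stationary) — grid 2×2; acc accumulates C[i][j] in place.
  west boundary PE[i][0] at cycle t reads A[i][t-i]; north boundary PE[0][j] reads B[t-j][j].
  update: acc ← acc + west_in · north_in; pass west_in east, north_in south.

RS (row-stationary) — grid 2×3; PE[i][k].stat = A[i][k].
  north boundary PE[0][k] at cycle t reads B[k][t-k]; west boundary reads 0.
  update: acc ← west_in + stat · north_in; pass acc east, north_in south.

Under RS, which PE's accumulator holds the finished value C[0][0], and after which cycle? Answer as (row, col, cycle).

RS — PE[0][2] is where C[0][0] collects:
  [0] (0,2) acc=0 (h:0 v:0)
  [1] (0,2) acc=0 (h:0 v:0)
  [2] (0,2) acc=120 (h:120 v:4)

(row, col, cycle) = (0, 2, 2)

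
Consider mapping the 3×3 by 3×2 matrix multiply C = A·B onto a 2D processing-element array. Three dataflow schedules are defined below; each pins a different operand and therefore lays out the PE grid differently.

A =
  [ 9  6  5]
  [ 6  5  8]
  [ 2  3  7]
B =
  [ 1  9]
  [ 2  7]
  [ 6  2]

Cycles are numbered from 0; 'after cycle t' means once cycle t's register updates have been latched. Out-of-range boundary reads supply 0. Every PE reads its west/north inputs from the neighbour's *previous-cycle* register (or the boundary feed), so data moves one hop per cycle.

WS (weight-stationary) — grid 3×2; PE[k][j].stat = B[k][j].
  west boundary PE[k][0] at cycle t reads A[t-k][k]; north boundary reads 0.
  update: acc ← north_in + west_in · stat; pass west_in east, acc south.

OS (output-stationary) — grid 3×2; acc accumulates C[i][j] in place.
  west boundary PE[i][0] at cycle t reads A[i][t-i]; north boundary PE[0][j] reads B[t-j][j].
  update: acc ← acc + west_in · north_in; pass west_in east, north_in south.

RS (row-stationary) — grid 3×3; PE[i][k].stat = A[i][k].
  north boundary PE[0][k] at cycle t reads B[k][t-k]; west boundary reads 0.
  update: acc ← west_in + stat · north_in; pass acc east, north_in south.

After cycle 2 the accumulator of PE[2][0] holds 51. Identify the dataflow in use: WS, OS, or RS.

dataflow = WS

WS [3×2] PE[2][0] across cycles:
  t=0 PE[2][0]: acc=0 h=0 v=0
  t=1 PE[2][0]: acc=0 h=0 v=0
  t=2 PE[2][0]: acc=51 h=5 v=51
OS [3×2] PE[2][0] across cycles:
  t=0 PE[2][0]: acc=0 h=0 v=0
  t=1 PE[2][0]: acc=0 h=0 v=0
  t=2 PE[2][0]: acc=2 h=2 v=1
RS [3×3] PE[2][0] across cycles:
  t=0 PE[2][0]: acc=0 h=0 v=0
  t=1 PE[2][0]: acc=0 h=0 v=0
  t=2 PE[2][0]: acc=2 h=2 v=1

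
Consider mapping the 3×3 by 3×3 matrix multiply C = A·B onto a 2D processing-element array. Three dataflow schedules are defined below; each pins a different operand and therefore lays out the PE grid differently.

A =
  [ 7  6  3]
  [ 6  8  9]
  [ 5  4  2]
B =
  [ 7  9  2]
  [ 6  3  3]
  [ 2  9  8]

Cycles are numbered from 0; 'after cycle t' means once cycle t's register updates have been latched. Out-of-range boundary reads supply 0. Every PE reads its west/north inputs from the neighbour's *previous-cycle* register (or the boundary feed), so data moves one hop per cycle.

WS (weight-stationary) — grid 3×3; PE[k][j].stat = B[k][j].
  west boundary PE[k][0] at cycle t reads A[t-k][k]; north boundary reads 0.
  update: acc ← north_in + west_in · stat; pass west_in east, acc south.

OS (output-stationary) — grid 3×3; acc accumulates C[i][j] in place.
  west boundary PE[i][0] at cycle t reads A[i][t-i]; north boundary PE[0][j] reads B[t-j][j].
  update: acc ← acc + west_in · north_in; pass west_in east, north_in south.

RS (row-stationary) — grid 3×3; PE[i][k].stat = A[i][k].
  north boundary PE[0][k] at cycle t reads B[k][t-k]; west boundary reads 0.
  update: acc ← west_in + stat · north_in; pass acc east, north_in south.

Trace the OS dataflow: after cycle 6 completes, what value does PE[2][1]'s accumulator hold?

PE[2][1].acc = 75

OS on a 3×3 grid — tracing PE[2][1] and its feeders:
  after 0 — PE[1][1] acc=0, pass-E 0, pass-S 0
  after 0 — PE[2][0] acc=0, pass-E 0, pass-S 0
  after 0 — PE[2][1] acc=0, pass-E 0, pass-S 0
  after 1 — PE[1][1] acc=0, pass-E 0, pass-S 0
  after 1 — PE[2][0] acc=0, pass-E 0, pass-S 0
  after 1 — PE[2][1] acc=0, pass-E 0, pass-S 0
  after 2 — PE[1][1] acc=54, pass-E 6, pass-S 9
  after 2 — PE[2][0] acc=35, pass-E 5, pass-S 7
  after 2 — PE[2][1] acc=0, pass-E 0, pass-S 0
  after 3 — PE[1][1] acc=78, pass-E 8, pass-S 3
  after 3 — PE[2][0] acc=59, pass-E 4, pass-S 6
  after 3 — PE[2][1] acc=45, pass-E 5, pass-S 9
  after 4 — PE[1][1] acc=159, pass-E 9, pass-S 9
  after 4 — PE[2][0] acc=63, pass-E 2, pass-S 2
  after 4 — PE[2][1] acc=57, pass-E 4, pass-S 3
  after 5 — PE[1][1] acc=159, pass-E 0, pass-S 0
  after 5 — PE[2][0] acc=63, pass-E 0, pass-S 0
  after 5 — PE[2][1] acc=75, pass-E 2, pass-S 9
  after 6 — PE[1][1] acc=159, pass-E 0, pass-S 0
  after 6 — PE[2][0] acc=63, pass-E 0, pass-S 0
  after 6 — PE[2][1] acc=75, pass-E 0, pass-S 0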